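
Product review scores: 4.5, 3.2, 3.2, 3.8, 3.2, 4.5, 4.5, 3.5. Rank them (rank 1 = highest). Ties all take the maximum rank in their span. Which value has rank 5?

3.5

Sorted (descending): 4.5, 4.5, 4.5, 3.8, 3.5, 3.2, 3.2, 3.2
The 3 values of 4.5 occupy positions 1–3 → each gets rank 3.
The 3 values of 3.2 occupy positions 6–8 → each gets rank 8.
Rank 5 → value 3.5.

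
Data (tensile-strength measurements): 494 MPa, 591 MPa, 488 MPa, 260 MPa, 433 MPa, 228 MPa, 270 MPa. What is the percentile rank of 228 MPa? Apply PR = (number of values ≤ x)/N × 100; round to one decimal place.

N = 7.
Strictly below 228: 0. Equal to 228: 1.
PR = 1/7 × 100 = 14.3

14.3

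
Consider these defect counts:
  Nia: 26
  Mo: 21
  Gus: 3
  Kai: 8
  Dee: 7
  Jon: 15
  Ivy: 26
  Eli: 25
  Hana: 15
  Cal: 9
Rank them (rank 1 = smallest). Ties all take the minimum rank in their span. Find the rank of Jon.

Sorted (ascending): 3, 7, 8, 9, 15, 15, 21, 25, 26, 26
The 2 values of 15 occupy positions 5–6 → each gets rank 5.
The 2 values of 26 occupy positions 9–10 → each gets rank 9.
Jon has value 15 → rank 5.

5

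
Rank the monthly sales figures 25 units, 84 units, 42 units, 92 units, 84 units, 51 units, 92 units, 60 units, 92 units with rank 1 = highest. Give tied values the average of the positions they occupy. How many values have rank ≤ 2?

3

Sorted (descending): 92, 92, 92, 84, 84, 60, 51, 42, 25
The 3 values of 92 occupy positions 1–3 → average rank 2.
The 2 values of 84 occupy positions 4–5 → average rank (4+5)/2 = 4.5.
Ranks ≤ 2: {2, 2, 2} → 3 values.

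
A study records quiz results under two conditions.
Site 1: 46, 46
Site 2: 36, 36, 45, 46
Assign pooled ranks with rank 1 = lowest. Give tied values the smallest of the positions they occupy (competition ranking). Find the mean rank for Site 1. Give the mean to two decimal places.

Sorted (ascending): 36, 36, 45, 46, 46, 46
The 2 values of 36 occupy positions 1–2 → each gets rank 1.
The 3 values of 46 occupy positions 4–6 → each gets rank 4.
Site 1 values → pooled ranks: 46→4, 46→4
Mean rank = (4 + 4) / 2 = 4.00

4.00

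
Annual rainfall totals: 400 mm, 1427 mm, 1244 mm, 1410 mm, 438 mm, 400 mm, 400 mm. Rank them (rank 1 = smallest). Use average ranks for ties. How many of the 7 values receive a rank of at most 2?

3

Sorted (ascending): 400, 400, 400, 438, 1244, 1410, 1427
The 3 values of 400 occupy positions 1–3 → average rank 2.
Ranks ≤ 2: {2, 2, 2} → 3 values.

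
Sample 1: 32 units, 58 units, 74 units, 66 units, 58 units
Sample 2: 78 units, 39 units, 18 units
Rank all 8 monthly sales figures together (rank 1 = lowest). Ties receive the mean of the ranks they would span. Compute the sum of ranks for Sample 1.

24

Sorted (ascending): 18, 32, 39, 58, 58, 66, 74, 78
The 2 values of 58 occupy positions 4–5 → average rank (4+5)/2 = 4.5.
Sample 1 values → pooled ranks: 32→2, 58→4.5, 74→7, 66→6, 58→4.5
Rank sum = 2 + 4.5 + 7 + 6 + 4.5 = 24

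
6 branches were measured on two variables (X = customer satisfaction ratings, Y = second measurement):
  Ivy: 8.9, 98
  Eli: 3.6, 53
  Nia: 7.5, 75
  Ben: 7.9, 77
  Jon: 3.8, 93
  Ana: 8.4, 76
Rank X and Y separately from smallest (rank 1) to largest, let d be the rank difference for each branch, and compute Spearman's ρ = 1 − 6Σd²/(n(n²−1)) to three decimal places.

Ranks of variable 1: 6, 1, 3, 4, 2, 5
Ranks of variable 2: 6, 1, 2, 4, 5, 3
d = r₁ − r₂: 0, 0, 1, 0, -3, 2
d²: 0, 0, 1, 0, 9, 4; Σd² = 14
ρ = 1 − 6·14/(6·35) = 1 − 84/210 = 0.600

0.600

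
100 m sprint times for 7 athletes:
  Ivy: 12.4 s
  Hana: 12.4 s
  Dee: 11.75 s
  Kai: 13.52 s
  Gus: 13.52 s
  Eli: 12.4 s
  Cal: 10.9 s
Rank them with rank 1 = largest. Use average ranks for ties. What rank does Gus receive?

1.5

Sorted (descending): 13.52, 13.52, 12.4, 12.4, 12.4, 11.75, 10.9
The 2 values of 13.52 occupy positions 1–2 → average rank (1+2)/2 = 1.5.
The 3 values of 12.4 occupy positions 3–5 → average rank 4.
Gus has value 13.52 s → rank 1.5.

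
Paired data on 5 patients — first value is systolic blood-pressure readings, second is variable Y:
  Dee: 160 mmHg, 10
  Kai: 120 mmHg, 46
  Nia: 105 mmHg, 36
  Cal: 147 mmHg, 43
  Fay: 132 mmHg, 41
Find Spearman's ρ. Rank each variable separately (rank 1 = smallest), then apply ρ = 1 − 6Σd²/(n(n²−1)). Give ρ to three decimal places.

-0.300

Ranks of variable 1: 5, 2, 1, 4, 3
Ranks of variable 2: 1, 5, 2, 4, 3
d = r₁ − r₂: 4, -3, -1, 0, 0
d²: 16, 9, 1, 0, 0; Σd² = 26
ρ = 1 − 6·26/(5·24) = 1 − 156/120 = -0.300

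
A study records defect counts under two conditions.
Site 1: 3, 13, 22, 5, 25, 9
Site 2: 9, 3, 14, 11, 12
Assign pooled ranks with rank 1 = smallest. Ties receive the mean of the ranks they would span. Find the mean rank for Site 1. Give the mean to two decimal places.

Sorted (ascending): 3, 3, 5, 9, 9, 11, 12, 13, 14, 22, 25
The 2 values of 3 occupy positions 1–2 → average rank (1+2)/2 = 1.5.
The 2 values of 9 occupy positions 4–5 → average rank (4+5)/2 = 4.5.
Site 1 values → pooled ranks: 3→1.5, 13→8, 22→10, 5→3, 25→11, 9→4.5
Mean rank = (1.5 + 8 + 10 + 3 + 11 + 4.5) / 6 = 6.33

6.33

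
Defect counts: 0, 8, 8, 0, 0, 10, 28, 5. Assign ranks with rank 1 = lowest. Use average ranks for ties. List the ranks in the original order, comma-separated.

Sorted (ascending): 0, 0, 0, 5, 8, 8, 10, 28
The 3 values of 0 occupy positions 1–3 → average rank 2.
The 2 values of 8 occupy positions 5–6 → average rank (5+6)/2 = 5.5.

2, 5.5, 5.5, 2, 2, 7, 8, 4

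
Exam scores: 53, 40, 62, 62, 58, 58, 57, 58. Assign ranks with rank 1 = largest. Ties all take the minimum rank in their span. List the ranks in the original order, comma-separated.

7, 8, 1, 1, 3, 3, 6, 3

Sorted (descending): 62, 62, 58, 58, 58, 57, 53, 40
The 2 values of 62 occupy positions 1–2 → each gets rank 1.
The 3 values of 58 occupy positions 3–5 → each gets rank 3.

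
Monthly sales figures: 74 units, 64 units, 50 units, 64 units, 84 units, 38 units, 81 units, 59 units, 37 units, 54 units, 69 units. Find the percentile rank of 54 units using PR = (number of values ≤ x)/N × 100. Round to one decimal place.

36.4

N = 11.
Strictly below 54: 3. Equal to 54: 1.
PR = 4/11 × 100 = 36.4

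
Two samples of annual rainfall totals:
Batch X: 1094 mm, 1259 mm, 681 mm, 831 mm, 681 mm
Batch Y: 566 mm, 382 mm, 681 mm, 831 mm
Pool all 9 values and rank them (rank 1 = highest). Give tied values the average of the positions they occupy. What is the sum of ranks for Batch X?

Sorted (descending): 1259, 1094, 831, 831, 681, 681, 681, 566, 382
The 2 values of 831 occupy positions 3–4 → average rank (3+4)/2 = 3.5.
The 3 values of 681 occupy positions 5–7 → average rank 6.
Batch X values → pooled ranks: 1094→2, 1259→1, 681→6, 831→3.5, 681→6
Rank sum = 2 + 1 + 6 + 3.5 + 6 = 18.5

18.5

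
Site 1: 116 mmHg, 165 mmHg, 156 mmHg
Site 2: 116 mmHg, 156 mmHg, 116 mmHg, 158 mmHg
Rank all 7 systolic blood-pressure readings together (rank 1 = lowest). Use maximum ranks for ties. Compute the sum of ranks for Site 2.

Sorted (ascending): 116, 116, 116, 156, 156, 158, 165
The 3 values of 116 occupy positions 1–3 → each gets rank 3.
The 2 values of 156 occupy positions 4–5 → each gets rank 5.
Site 2 values → pooled ranks: 116→3, 156→5, 116→3, 158→6
Rank sum = 3 + 5 + 3 + 6 = 17

17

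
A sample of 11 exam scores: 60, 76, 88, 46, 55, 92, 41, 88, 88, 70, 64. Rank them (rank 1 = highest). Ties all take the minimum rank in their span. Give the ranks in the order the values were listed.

8, 5, 2, 10, 9, 1, 11, 2, 2, 6, 7

Sorted (descending): 92, 88, 88, 88, 76, 70, 64, 60, 55, 46, 41
The 3 values of 88 occupy positions 2–4 → each gets rank 2.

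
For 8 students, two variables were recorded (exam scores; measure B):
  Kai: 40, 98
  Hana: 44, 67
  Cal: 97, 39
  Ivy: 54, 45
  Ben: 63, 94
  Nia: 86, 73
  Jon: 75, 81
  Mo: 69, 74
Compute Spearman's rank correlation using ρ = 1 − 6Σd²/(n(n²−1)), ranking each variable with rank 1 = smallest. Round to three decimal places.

-0.405

Ranks of variable 1: 1, 2, 8, 3, 4, 7, 6, 5
Ranks of variable 2: 8, 3, 1, 2, 7, 4, 6, 5
d = r₁ − r₂: -7, -1, 7, 1, -3, 3, 0, 0
d²: 49, 1, 49, 1, 9, 9, 0, 0; Σd² = 118
ρ = 1 − 6·118/(8·63) = 1 − 708/504 = -0.405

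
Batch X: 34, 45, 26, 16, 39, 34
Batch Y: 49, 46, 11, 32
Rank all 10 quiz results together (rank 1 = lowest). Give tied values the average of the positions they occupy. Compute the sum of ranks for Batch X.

31

Sorted (ascending): 11, 16, 26, 32, 34, 34, 39, 45, 46, 49
The 2 values of 34 occupy positions 5–6 → average rank (5+6)/2 = 5.5.
Batch X values → pooled ranks: 34→5.5, 45→8, 26→3, 16→2, 39→7, 34→5.5
Rank sum = 5.5 + 8 + 3 + 2 + 7 + 5.5 = 31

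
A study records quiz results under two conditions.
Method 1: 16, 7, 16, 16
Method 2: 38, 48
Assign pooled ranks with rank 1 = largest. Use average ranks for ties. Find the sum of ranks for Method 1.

Sorted (descending): 48, 38, 16, 16, 16, 7
The 3 values of 16 occupy positions 3–5 → average rank 4.
Method 1 values → pooled ranks: 16→4, 7→6, 16→4, 16→4
Rank sum = 4 + 6 + 4 + 4 = 18

18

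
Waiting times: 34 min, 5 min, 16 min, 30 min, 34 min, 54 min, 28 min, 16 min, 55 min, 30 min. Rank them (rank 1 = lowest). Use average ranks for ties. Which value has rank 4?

Sorted (ascending): 5, 16, 16, 28, 30, 30, 34, 34, 54, 55
The 2 values of 16 occupy positions 2–3 → average rank (2+3)/2 = 2.5.
The 2 values of 30 occupy positions 5–6 → average rank (5+6)/2 = 5.5.
The 2 values of 34 occupy positions 7–8 → average rank (7+8)/2 = 7.5.
Rank 4 → value 28.

28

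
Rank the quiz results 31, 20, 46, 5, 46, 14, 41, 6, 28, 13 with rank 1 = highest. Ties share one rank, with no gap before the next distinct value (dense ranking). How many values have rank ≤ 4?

5

Sorted (descending): 46, 46, 41, 31, 28, 20, 14, 13, 6, 5
The 2 values of 46 share dense rank 1.
Remaining distinct values take the next consecutive integers.
Ranks ≤ 4: {1, 1, 2, 3, 4} → 5 values.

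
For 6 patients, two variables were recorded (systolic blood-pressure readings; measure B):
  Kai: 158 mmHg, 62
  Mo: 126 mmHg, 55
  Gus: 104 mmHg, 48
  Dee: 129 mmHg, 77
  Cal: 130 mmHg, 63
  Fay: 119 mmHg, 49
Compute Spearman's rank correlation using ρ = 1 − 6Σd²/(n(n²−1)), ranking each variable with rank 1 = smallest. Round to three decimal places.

Ranks of variable 1: 6, 3, 1, 4, 5, 2
Ranks of variable 2: 4, 3, 1, 6, 5, 2
d = r₁ − r₂: 2, 0, 0, -2, 0, 0
d²: 4, 0, 0, 4, 0, 0; Σd² = 8
ρ = 1 − 6·8/(6·35) = 1 − 48/210 = 0.771

0.771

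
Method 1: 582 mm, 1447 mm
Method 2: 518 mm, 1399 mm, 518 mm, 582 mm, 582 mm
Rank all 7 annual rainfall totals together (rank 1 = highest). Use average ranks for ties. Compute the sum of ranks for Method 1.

Sorted (descending): 1447, 1399, 582, 582, 582, 518, 518
The 3 values of 582 occupy positions 3–5 → average rank 4.
The 2 values of 518 occupy positions 6–7 → average rank (6+7)/2 = 6.5.
Method 1 values → pooled ranks: 582→4, 1447→1
Rank sum = 4 + 1 = 5

5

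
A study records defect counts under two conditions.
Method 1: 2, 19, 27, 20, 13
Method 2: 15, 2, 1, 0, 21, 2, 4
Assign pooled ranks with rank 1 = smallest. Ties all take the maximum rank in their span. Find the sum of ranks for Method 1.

Sorted (ascending): 0, 1, 2, 2, 2, 4, 13, 15, 19, 20, 21, 27
The 3 values of 2 occupy positions 3–5 → each gets rank 5.
Method 1 values → pooled ranks: 2→5, 19→9, 27→12, 20→10, 13→7
Rank sum = 5 + 9 + 12 + 10 + 7 = 43

43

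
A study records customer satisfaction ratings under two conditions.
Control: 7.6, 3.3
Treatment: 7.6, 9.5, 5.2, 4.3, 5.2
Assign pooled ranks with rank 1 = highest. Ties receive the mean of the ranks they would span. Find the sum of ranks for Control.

9.5

Sorted (descending): 9.5, 7.6, 7.6, 5.2, 5.2, 4.3, 3.3
The 2 values of 7.6 occupy positions 2–3 → average rank (2+3)/2 = 2.5.
The 2 values of 5.2 occupy positions 4–5 → average rank (4+5)/2 = 4.5.
Control values → pooled ranks: 7.6→2.5, 3.3→7
Rank sum = 2.5 + 7 = 9.5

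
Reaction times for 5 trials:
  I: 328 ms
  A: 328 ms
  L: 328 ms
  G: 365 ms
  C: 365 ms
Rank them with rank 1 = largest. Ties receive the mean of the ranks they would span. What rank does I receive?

Sorted (descending): 365, 365, 328, 328, 328
The 2 values of 365 occupy positions 1–2 → average rank (1+2)/2 = 1.5.
The 3 values of 328 occupy positions 3–5 → average rank 4.
I has value 328 ms → rank 4.

4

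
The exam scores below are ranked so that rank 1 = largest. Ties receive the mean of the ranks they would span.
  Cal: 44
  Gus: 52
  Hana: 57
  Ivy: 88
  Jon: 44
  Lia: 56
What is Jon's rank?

Sorted (descending): 88, 57, 56, 52, 44, 44
The 2 values of 44 occupy positions 5–6 → average rank (5+6)/2 = 5.5.
Jon has value 44 → rank 5.5.

5.5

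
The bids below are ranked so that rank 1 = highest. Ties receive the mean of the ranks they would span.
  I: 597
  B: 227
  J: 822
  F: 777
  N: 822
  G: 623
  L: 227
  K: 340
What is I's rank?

Sorted (descending): 822, 822, 777, 623, 597, 340, 227, 227
The 2 values of 822 occupy positions 1–2 → average rank (1+2)/2 = 1.5.
The 2 values of 227 occupy positions 7–8 → average rank (7+8)/2 = 7.5.
I has value 597 → rank 5.

5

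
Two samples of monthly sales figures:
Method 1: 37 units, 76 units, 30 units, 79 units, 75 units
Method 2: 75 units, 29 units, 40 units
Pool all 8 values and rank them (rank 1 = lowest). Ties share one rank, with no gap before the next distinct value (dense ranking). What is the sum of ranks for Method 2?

10

Sorted (ascending): 29, 30, 37, 40, 75, 75, 76, 79
The 2 values of 75 share dense rank 5.
Remaining distinct values take the next consecutive integers.
Method 2 values → pooled ranks: 75→5, 29→1, 40→4
Rank sum = 5 + 1 + 4 = 10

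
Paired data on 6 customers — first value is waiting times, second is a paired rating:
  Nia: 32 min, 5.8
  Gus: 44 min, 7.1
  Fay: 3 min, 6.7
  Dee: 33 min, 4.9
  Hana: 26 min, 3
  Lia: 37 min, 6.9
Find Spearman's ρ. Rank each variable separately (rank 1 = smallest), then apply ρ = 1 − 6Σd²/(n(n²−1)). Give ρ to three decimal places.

0.600

Ranks of variable 1: 3, 6, 1, 4, 2, 5
Ranks of variable 2: 3, 6, 4, 2, 1, 5
d = r₁ − r₂: 0, 0, -3, 2, 1, 0
d²: 0, 0, 9, 4, 1, 0; Σd² = 14
ρ = 1 − 6·14/(6·35) = 1 − 84/210 = 0.600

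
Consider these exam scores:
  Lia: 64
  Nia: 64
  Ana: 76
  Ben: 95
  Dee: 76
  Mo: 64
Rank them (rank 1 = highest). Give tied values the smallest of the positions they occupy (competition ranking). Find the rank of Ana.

Sorted (descending): 95, 76, 76, 64, 64, 64
The 2 values of 76 occupy positions 2–3 → each gets rank 2.
The 3 values of 64 occupy positions 4–6 → each gets rank 4.
Ana has value 76 → rank 2.

2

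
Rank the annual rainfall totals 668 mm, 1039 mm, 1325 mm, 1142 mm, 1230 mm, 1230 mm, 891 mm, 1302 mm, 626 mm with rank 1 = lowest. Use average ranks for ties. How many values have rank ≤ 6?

Sorted (ascending): 626, 668, 891, 1039, 1142, 1230, 1230, 1302, 1325
The 2 values of 1230 occupy positions 6–7 → average rank (6+7)/2 = 6.5.
Ranks ≤ 6: {1, 2, 3, 4, 5} → 5 values.

5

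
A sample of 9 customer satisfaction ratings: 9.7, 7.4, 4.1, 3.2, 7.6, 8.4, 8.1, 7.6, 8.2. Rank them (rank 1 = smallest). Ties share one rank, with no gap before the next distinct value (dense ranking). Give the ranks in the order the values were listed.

Sorted (ascending): 3.2, 4.1, 7.4, 7.6, 7.6, 8.1, 8.2, 8.4, 9.7
The 2 values of 7.6 share dense rank 4.
Remaining distinct values take the next consecutive integers.

8, 3, 2, 1, 4, 7, 5, 4, 6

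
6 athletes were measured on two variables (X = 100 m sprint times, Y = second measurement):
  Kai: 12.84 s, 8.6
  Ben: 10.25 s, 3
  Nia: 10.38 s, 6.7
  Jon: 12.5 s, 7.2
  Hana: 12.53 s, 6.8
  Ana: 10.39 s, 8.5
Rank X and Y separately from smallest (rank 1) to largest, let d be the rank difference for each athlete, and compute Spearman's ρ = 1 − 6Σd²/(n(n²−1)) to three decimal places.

Ranks of variable 1: 6, 1, 2, 4, 5, 3
Ranks of variable 2: 6, 1, 2, 4, 3, 5
d = r₁ − r₂: 0, 0, 0, 0, 2, -2
d²: 0, 0, 0, 0, 4, 4; Σd² = 8
ρ = 1 − 6·8/(6·35) = 1 − 48/210 = 0.771

0.771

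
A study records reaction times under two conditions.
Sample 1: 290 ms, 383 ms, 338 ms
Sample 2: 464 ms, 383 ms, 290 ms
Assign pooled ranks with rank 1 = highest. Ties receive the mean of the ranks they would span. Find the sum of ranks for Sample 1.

Sorted (descending): 464, 383, 383, 338, 290, 290
The 2 values of 383 occupy positions 2–3 → average rank (2+3)/2 = 2.5.
The 2 values of 290 occupy positions 5–6 → average rank (5+6)/2 = 5.5.
Sample 1 values → pooled ranks: 290→5.5, 383→2.5, 338→4
Rank sum = 5.5 + 2.5 + 4 = 12

12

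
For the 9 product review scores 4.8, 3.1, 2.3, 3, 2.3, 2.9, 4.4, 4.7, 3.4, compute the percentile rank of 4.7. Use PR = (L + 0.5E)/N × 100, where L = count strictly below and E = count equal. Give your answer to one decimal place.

83.3

N = 9.
Strictly below 4.7: 7. Equal to 4.7: 1.
PR = (7 + 0.5·1)/9 × 100 = 83.3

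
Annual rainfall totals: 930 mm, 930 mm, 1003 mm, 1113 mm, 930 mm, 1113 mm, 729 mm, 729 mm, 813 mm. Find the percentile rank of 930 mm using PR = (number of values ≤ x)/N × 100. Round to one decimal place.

66.7

N = 9.
Strictly below 930: 3. Equal to 930: 3.
PR = 6/9 × 100 = 66.7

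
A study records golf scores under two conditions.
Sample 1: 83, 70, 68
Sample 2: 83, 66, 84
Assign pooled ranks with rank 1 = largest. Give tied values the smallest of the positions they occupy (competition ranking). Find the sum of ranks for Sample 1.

Sorted (descending): 84, 83, 83, 70, 68, 66
The 2 values of 83 occupy positions 2–3 → each gets rank 2.
Sample 1 values → pooled ranks: 83→2, 70→4, 68→5
Rank sum = 2 + 4 + 5 = 11

11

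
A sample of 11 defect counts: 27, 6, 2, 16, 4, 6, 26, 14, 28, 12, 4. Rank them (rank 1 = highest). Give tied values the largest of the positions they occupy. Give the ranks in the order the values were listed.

Sorted (descending): 28, 27, 26, 16, 14, 12, 6, 6, 4, 4, 2
The 2 values of 6 occupy positions 7–8 → each gets rank 8.
The 2 values of 4 occupy positions 9–10 → each gets rank 10.

2, 8, 11, 4, 10, 8, 3, 5, 1, 6, 10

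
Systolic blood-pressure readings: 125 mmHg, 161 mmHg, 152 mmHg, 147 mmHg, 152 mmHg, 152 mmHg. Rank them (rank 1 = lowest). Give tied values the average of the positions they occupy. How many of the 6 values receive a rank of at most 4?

5

Sorted (ascending): 125, 147, 152, 152, 152, 161
The 3 values of 152 occupy positions 3–5 → average rank 4.
Ranks ≤ 4: {1, 2, 4, 4, 4} → 5 values.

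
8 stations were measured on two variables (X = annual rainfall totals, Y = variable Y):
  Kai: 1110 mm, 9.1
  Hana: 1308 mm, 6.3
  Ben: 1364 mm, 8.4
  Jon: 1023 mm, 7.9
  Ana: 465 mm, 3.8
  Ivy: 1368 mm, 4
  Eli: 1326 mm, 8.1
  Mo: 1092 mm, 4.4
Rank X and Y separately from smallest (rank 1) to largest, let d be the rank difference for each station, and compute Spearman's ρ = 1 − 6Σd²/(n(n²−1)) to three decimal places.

Ranks of variable 1: 4, 5, 7, 2, 1, 8, 6, 3
Ranks of variable 2: 8, 4, 7, 5, 1, 2, 6, 3
d = r₁ − r₂: -4, 1, 0, -3, 0, 6, 0, 0
d²: 16, 1, 0, 9, 0, 36, 0, 0; Σd² = 62
ρ = 1 − 6·62/(8·63) = 1 − 372/504 = 0.262

0.262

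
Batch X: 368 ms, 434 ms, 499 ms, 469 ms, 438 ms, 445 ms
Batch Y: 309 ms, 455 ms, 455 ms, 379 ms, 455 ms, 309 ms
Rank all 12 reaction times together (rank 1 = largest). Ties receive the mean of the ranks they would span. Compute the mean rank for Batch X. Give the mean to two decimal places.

5.67

Sorted (descending): 499, 469, 455, 455, 455, 445, 438, 434, 379, 368, 309, 309
The 3 values of 455 occupy positions 3–5 → average rank 4.
The 2 values of 309 occupy positions 11–12 → average rank (11+12)/2 = 11.5.
Batch X values → pooled ranks: 368→10, 434→8, 499→1, 469→2, 438→7, 445→6
Mean rank = (10 + 8 + 1 + 2 + 7 + 6) / 6 = 5.67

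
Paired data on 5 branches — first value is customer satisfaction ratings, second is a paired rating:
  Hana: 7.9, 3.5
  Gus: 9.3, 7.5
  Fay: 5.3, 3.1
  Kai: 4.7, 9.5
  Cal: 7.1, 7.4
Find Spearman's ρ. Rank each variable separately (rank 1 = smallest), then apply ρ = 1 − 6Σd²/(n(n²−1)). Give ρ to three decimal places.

-0.100

Ranks of variable 1: 4, 5, 2, 1, 3
Ranks of variable 2: 2, 4, 1, 5, 3
d = r₁ − r₂: 2, 1, 1, -4, 0
d²: 4, 1, 1, 16, 0; Σd² = 22
ρ = 1 − 6·22/(5·24) = 1 − 132/120 = -0.100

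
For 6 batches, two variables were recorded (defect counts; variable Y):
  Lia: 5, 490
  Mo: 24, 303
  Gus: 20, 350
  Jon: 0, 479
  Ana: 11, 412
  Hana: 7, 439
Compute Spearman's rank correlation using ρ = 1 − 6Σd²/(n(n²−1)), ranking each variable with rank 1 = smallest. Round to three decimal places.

Ranks of variable 1: 2, 6, 5, 1, 4, 3
Ranks of variable 2: 6, 1, 2, 5, 3, 4
d = r₁ − r₂: -4, 5, 3, -4, 1, -1
d²: 16, 25, 9, 16, 1, 1; Σd² = 68
ρ = 1 − 6·68/(6·35) = 1 − 408/210 = -0.943

-0.943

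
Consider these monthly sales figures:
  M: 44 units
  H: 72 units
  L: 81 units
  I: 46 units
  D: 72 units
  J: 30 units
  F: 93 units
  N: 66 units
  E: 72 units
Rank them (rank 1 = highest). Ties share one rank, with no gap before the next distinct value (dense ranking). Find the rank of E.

3

Sorted (descending): 93, 81, 72, 72, 72, 66, 46, 44, 30
The 3 values of 72 share dense rank 3.
Remaining distinct values take the next consecutive integers.
E has value 72 units → rank 3.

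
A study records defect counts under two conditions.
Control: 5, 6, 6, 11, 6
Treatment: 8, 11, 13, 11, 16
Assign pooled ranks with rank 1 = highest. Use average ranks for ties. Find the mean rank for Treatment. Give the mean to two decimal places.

Sorted (descending): 16, 13, 11, 11, 11, 8, 6, 6, 6, 5
The 3 values of 11 occupy positions 3–5 → average rank 4.
The 3 values of 6 occupy positions 7–9 → average rank 8.
Treatment values → pooled ranks: 8→6, 11→4, 13→2, 11→4, 16→1
Mean rank = (6 + 4 + 2 + 4 + 1) / 5 = 3.40

3.40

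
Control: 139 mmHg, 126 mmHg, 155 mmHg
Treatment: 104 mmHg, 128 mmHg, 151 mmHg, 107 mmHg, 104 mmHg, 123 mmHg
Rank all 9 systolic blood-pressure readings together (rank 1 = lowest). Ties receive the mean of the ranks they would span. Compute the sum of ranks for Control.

21

Sorted (ascending): 104, 104, 107, 123, 126, 128, 139, 151, 155
The 2 values of 104 occupy positions 1–2 → average rank (1+2)/2 = 1.5.
Control values → pooled ranks: 139→7, 126→5, 155→9
Rank sum = 7 + 5 + 9 = 21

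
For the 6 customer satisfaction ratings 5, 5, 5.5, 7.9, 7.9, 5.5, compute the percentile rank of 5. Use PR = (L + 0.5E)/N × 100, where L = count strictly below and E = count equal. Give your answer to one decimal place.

16.7

N = 6.
Strictly below 5: 0. Equal to 5: 2.
PR = (0 + 0.5·2)/6 × 100 = 16.7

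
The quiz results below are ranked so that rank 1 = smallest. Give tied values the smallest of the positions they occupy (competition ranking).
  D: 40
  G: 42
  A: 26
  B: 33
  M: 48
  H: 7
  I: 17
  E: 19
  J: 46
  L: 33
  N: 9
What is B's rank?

Sorted (ascending): 7, 9, 17, 19, 26, 33, 33, 40, 42, 46, 48
The 2 values of 33 occupy positions 6–7 → each gets rank 6.
B has value 33 → rank 6.

6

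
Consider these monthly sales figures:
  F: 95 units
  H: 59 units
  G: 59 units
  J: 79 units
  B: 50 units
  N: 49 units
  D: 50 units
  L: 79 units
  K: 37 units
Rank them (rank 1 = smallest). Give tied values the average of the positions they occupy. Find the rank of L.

Sorted (ascending): 37, 49, 50, 50, 59, 59, 79, 79, 95
The 2 values of 50 occupy positions 3–4 → average rank (3+4)/2 = 3.5.
The 2 values of 59 occupy positions 5–6 → average rank (5+6)/2 = 5.5.
The 2 values of 79 occupy positions 7–8 → average rank (7+8)/2 = 7.5.
L has value 79 units → rank 7.5.

7.5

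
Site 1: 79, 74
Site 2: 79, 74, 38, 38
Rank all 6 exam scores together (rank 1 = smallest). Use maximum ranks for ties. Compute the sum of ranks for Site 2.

14

Sorted (ascending): 38, 38, 74, 74, 79, 79
The 2 values of 38 occupy positions 1–2 → each gets rank 2.
The 2 values of 74 occupy positions 3–4 → each gets rank 4.
The 2 values of 79 occupy positions 5–6 → each gets rank 6.
Site 2 values → pooled ranks: 79→6, 74→4, 38→2, 38→2
Rank sum = 6 + 4 + 2 + 2 = 14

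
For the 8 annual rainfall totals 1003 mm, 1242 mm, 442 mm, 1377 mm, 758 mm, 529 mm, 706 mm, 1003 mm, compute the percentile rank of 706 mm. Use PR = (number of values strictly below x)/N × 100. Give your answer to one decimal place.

N = 8.
Strictly below 706: 2. Equal to 706: 1.
PR = 2/8 × 100 = 25.0

25.0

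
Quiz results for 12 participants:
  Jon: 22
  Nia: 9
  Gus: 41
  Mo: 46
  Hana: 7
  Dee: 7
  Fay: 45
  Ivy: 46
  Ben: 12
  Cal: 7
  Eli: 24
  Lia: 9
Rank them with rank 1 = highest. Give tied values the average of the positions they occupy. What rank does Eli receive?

5

Sorted (descending): 46, 46, 45, 41, 24, 22, 12, 9, 9, 7, 7, 7
The 2 values of 46 occupy positions 1–2 → average rank (1+2)/2 = 1.5.
The 2 values of 9 occupy positions 8–9 → average rank (8+9)/2 = 8.5.
The 3 values of 7 occupy positions 10–12 → average rank 11.
Eli has value 24 → rank 5.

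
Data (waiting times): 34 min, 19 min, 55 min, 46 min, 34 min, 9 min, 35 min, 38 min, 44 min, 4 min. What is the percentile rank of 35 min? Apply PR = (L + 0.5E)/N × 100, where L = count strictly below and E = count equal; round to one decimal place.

N = 10.
Strictly below 35: 5. Equal to 35: 1.
PR = (5 + 0.5·1)/10 × 100 = 55.0

55.0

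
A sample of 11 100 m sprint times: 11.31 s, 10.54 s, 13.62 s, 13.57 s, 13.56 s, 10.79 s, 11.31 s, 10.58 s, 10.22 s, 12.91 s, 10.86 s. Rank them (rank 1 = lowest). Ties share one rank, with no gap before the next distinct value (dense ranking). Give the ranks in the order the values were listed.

Sorted (ascending): 10.22, 10.54, 10.58, 10.79, 10.86, 11.31, 11.31, 12.91, 13.56, 13.57, 13.62
The 2 values of 11.31 share dense rank 6.
Remaining distinct values take the next consecutive integers.

6, 2, 10, 9, 8, 4, 6, 3, 1, 7, 5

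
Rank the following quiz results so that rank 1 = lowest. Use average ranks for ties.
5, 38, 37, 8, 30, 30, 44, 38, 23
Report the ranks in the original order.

1, 7.5, 6, 2, 4.5, 4.5, 9, 7.5, 3

Sorted (ascending): 5, 8, 23, 30, 30, 37, 38, 38, 44
The 2 values of 30 occupy positions 4–5 → average rank (4+5)/2 = 4.5.
The 2 values of 38 occupy positions 7–8 → average rank (7+8)/2 = 7.5.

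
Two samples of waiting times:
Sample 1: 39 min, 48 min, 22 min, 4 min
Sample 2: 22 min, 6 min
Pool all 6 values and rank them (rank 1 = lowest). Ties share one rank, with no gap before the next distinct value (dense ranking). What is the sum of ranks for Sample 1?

Sorted (ascending): 4, 6, 22, 22, 39, 48
The 2 values of 22 share dense rank 3.
Remaining distinct values take the next consecutive integers.
Sample 1 values → pooled ranks: 39→4, 48→5, 22→3, 4→1
Rank sum = 4 + 5 + 3 + 1 = 13

13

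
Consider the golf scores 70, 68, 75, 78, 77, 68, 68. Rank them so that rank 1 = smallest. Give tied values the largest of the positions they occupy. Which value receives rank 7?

78

Sorted (ascending): 68, 68, 68, 70, 75, 77, 78
The 3 values of 68 occupy positions 1–3 → each gets rank 3.
Rank 7 → value 78.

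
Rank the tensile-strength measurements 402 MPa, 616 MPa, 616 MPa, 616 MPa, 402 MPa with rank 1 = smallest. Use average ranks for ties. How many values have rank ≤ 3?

2

Sorted (ascending): 402, 402, 616, 616, 616
The 2 values of 402 occupy positions 1–2 → average rank (1+2)/2 = 1.5.
The 3 values of 616 occupy positions 3–5 → average rank 4.
Ranks ≤ 3: {1.5, 1.5} → 2 values.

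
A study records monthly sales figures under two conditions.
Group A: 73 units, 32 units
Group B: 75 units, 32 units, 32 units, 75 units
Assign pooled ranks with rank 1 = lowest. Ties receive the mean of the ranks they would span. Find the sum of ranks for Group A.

Sorted (ascending): 32, 32, 32, 73, 75, 75
The 3 values of 32 occupy positions 1–3 → average rank 2.
The 2 values of 75 occupy positions 5–6 → average rank (5+6)/2 = 5.5.
Group A values → pooled ranks: 73→4, 32→2
Rank sum = 4 + 2 = 6

6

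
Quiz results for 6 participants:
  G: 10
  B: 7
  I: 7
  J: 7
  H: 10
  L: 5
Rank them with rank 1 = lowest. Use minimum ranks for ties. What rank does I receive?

Sorted (ascending): 5, 7, 7, 7, 10, 10
The 3 values of 7 occupy positions 2–4 → each gets rank 2.
The 2 values of 10 occupy positions 5–6 → each gets rank 5.
I has value 7 → rank 2.

2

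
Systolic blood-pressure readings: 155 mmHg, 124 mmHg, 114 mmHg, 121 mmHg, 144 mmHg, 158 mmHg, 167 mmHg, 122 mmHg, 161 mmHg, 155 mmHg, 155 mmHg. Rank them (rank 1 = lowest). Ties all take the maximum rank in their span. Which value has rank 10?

161

Sorted (ascending): 114, 121, 122, 124, 144, 155, 155, 155, 158, 161, 167
The 3 values of 155 occupy positions 6–8 → each gets rank 8.
Rank 10 → value 161.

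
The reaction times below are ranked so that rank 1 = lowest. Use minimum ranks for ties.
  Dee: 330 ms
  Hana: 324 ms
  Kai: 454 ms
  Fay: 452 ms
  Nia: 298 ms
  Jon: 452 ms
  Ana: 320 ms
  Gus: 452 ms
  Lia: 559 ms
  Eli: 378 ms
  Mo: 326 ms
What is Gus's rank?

7

Sorted (ascending): 298, 320, 324, 326, 330, 378, 452, 452, 452, 454, 559
The 3 values of 452 occupy positions 7–9 → each gets rank 7.
Gus has value 452 ms → rank 7.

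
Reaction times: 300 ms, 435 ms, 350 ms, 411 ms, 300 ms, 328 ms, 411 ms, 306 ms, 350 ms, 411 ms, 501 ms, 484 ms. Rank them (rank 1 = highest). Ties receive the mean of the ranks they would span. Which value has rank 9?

328

Sorted (descending): 501, 484, 435, 411, 411, 411, 350, 350, 328, 306, 300, 300
The 3 values of 411 occupy positions 4–6 → average rank 5.
The 2 values of 350 occupy positions 7–8 → average rank (7+8)/2 = 7.5.
The 2 values of 300 occupy positions 11–12 → average rank (11+12)/2 = 11.5.
Rank 9 → value 328.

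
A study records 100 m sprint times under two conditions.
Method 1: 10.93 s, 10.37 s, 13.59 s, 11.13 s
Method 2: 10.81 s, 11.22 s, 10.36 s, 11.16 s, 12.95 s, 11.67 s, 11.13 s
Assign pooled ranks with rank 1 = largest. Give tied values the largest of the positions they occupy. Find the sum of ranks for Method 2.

Sorted (descending): 13.59, 12.95, 11.67, 11.22, 11.16, 11.13, 11.13, 10.93, 10.81, 10.37, 10.36
The 2 values of 11.13 occupy positions 6–7 → each gets rank 7.
Method 2 values → pooled ranks: 10.81→9, 11.22→4, 10.36→11, 11.16→5, 12.95→2, 11.67→3, 11.13→7
Rank sum = 9 + 4 + 11 + 5 + 2 + 3 + 7 = 41

41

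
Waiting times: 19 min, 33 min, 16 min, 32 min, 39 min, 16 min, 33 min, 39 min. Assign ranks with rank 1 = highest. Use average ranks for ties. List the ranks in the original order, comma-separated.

Sorted (descending): 39, 39, 33, 33, 32, 19, 16, 16
The 2 values of 39 occupy positions 1–2 → average rank (1+2)/2 = 1.5.
The 2 values of 33 occupy positions 3–4 → average rank (3+4)/2 = 3.5.
The 2 values of 16 occupy positions 7–8 → average rank (7+8)/2 = 7.5.

6, 3.5, 7.5, 5, 1.5, 7.5, 3.5, 1.5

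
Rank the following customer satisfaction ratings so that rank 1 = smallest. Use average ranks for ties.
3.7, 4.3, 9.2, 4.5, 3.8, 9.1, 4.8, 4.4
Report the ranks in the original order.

Sorted (ascending): 3.7, 3.8, 4.3, 4.4, 4.5, 4.8, 9.1, 9.2
No ties — each value takes its position as its rank.

1, 3, 8, 5, 2, 7, 6, 4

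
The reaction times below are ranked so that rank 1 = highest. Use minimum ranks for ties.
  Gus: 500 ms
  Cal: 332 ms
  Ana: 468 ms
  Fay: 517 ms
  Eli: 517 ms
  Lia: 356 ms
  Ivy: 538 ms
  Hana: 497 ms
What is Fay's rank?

2

Sorted (descending): 538, 517, 517, 500, 497, 468, 356, 332
The 2 values of 517 occupy positions 2–3 → each gets rank 2.
Fay has value 517 ms → rank 2.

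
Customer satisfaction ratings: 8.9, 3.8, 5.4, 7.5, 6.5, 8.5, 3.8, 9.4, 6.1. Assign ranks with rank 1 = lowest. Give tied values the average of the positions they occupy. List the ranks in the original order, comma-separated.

Sorted (ascending): 3.8, 3.8, 5.4, 6.1, 6.5, 7.5, 8.5, 8.9, 9.4
The 2 values of 3.8 occupy positions 1–2 → average rank (1+2)/2 = 1.5.

8, 1.5, 3, 6, 5, 7, 1.5, 9, 4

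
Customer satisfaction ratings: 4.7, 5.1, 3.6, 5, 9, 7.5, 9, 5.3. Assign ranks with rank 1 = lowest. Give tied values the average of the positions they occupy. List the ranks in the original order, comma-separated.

2, 4, 1, 3, 7.5, 6, 7.5, 5

Sorted (ascending): 3.6, 4.7, 5, 5.1, 5.3, 7.5, 9, 9
The 2 values of 9 occupy positions 7–8 → average rank (7+8)/2 = 7.5.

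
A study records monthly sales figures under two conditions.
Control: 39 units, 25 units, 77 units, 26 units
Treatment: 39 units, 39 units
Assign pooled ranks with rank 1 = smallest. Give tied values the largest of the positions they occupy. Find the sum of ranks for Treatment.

10

Sorted (ascending): 25, 26, 39, 39, 39, 77
The 3 values of 39 occupy positions 3–5 → each gets rank 5.
Treatment values → pooled ranks: 39→5, 39→5
Rank sum = 5 + 5 = 10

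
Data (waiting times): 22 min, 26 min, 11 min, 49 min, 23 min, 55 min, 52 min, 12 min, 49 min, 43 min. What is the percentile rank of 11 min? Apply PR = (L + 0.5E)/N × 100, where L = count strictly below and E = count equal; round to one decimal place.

5.0

N = 10.
Strictly below 11: 0. Equal to 11: 1.
PR = (0 + 0.5·1)/10 × 100 = 5.0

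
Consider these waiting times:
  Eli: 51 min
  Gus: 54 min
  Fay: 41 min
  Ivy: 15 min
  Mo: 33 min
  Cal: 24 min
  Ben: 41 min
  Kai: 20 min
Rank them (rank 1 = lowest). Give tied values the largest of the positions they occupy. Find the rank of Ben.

Sorted (ascending): 15, 20, 24, 33, 41, 41, 51, 54
The 2 values of 41 occupy positions 5–6 → each gets rank 6.
Ben has value 41 min → rank 6.

6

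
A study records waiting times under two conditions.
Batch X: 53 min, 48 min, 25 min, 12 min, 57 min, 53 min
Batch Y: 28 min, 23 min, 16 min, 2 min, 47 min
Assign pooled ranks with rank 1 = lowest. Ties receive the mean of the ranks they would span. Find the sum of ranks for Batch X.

Sorted (ascending): 2, 12, 16, 23, 25, 28, 47, 48, 53, 53, 57
The 2 values of 53 occupy positions 9–10 → average rank (9+10)/2 = 9.5.
Batch X values → pooled ranks: 53→9.5, 48→8, 25→5, 12→2, 57→11, 53→9.5
Rank sum = 9.5 + 8 + 5 + 2 + 11 + 9.5 = 45

45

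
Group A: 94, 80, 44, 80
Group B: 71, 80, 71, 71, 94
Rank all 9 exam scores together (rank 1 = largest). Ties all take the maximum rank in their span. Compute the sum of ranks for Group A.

Sorted (descending): 94, 94, 80, 80, 80, 71, 71, 71, 44
The 2 values of 94 occupy positions 1–2 → each gets rank 2.
The 3 values of 80 occupy positions 3–5 → each gets rank 5.
The 3 values of 71 occupy positions 6–8 → each gets rank 8.
Group A values → pooled ranks: 94→2, 80→5, 44→9, 80→5
Rank sum = 2 + 5 + 9 + 5 = 21

21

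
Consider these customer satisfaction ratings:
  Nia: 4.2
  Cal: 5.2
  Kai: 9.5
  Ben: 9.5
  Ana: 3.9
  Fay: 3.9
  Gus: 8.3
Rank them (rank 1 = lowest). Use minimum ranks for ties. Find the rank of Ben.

6

Sorted (ascending): 3.9, 3.9, 4.2, 5.2, 8.3, 9.5, 9.5
The 2 values of 3.9 occupy positions 1–2 → each gets rank 1.
The 2 values of 9.5 occupy positions 6–7 → each gets rank 6.
Ben has value 9.5 → rank 6.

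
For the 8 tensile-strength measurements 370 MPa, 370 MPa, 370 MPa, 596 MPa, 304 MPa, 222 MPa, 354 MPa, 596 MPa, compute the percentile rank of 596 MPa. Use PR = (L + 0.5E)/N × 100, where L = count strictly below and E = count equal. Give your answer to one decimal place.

N = 8.
Strictly below 596: 6. Equal to 596: 2.
PR = (6 + 0.5·2)/8 × 100 = 87.5

87.5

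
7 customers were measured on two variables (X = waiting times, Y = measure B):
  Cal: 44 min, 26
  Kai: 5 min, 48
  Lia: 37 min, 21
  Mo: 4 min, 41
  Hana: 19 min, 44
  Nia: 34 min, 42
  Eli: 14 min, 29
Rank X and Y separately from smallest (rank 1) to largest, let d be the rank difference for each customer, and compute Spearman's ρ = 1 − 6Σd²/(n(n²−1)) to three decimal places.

Ranks of variable 1: 7, 2, 6, 1, 4, 5, 3
Ranks of variable 2: 2, 7, 1, 4, 6, 5, 3
d = r₁ − r₂: 5, -5, 5, -3, -2, 0, 0
d²: 25, 25, 25, 9, 4, 0, 0; Σd² = 88
ρ = 1 − 6·88/(7·48) = 1 − 528/336 = -0.571

-0.571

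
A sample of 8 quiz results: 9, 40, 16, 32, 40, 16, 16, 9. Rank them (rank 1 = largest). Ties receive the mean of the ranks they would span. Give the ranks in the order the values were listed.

7.5, 1.5, 5, 3, 1.5, 5, 5, 7.5

Sorted (descending): 40, 40, 32, 16, 16, 16, 9, 9
The 2 values of 40 occupy positions 1–2 → average rank (1+2)/2 = 1.5.
The 3 values of 16 occupy positions 4–6 → average rank 5.
The 2 values of 9 occupy positions 7–8 → average rank (7+8)/2 = 7.5.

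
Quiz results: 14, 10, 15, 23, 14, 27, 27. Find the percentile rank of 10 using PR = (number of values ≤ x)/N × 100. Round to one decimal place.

N = 7.
Strictly below 10: 0. Equal to 10: 1.
PR = 1/7 × 100 = 14.3

14.3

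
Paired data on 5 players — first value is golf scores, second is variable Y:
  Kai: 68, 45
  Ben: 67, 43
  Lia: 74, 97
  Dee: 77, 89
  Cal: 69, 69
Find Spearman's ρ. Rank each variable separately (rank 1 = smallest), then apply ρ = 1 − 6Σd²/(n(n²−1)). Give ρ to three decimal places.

0.900

Ranks of variable 1: 2, 1, 4, 5, 3
Ranks of variable 2: 2, 1, 5, 4, 3
d = r₁ − r₂: 0, 0, -1, 1, 0
d²: 0, 0, 1, 1, 0; Σd² = 2
ρ = 1 − 6·2/(5·24) = 1 − 12/120 = 0.900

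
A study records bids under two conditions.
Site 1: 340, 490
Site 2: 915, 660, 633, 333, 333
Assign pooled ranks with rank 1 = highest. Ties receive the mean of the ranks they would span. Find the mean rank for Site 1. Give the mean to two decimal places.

4.50

Sorted (descending): 915, 660, 633, 490, 340, 333, 333
The 2 values of 333 occupy positions 6–7 → average rank (6+7)/2 = 6.5.
Site 1 values → pooled ranks: 340→5, 490→4
Mean rank = (5 + 4) / 2 = 4.50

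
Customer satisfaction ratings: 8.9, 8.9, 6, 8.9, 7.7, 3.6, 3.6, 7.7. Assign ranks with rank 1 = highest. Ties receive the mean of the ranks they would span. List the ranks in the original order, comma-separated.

2, 2, 6, 2, 4.5, 7.5, 7.5, 4.5

Sorted (descending): 8.9, 8.9, 8.9, 7.7, 7.7, 6, 3.6, 3.6
The 3 values of 8.9 occupy positions 1–3 → average rank 2.
The 2 values of 7.7 occupy positions 4–5 → average rank (4+5)/2 = 4.5.
The 2 values of 3.6 occupy positions 7–8 → average rank (7+8)/2 = 7.5.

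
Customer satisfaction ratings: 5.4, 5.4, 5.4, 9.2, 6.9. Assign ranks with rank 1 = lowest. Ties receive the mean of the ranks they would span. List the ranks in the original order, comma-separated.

Sorted (ascending): 5.4, 5.4, 5.4, 6.9, 9.2
The 3 values of 5.4 occupy positions 1–3 → average rank 2.

2, 2, 2, 5, 4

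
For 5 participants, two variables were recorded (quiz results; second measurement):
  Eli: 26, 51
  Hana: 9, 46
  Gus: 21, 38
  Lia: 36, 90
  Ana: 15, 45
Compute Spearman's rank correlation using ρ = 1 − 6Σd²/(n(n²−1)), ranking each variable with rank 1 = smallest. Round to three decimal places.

0.600

Ranks of variable 1: 4, 1, 3, 5, 2
Ranks of variable 2: 4, 3, 1, 5, 2
d = r₁ − r₂: 0, -2, 2, 0, 0
d²: 0, 4, 4, 0, 0; Σd² = 8
ρ = 1 − 6·8/(5·24) = 1 − 48/120 = 0.600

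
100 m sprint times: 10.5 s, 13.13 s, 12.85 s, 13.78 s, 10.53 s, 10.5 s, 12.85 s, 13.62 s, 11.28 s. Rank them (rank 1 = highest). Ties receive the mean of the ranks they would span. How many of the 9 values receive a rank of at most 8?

7

Sorted (descending): 13.78, 13.62, 13.13, 12.85, 12.85, 11.28, 10.53, 10.5, 10.5
The 2 values of 12.85 occupy positions 4–5 → average rank (4+5)/2 = 4.5.
The 2 values of 10.5 occupy positions 8–9 → average rank (8+9)/2 = 8.5.
Ranks ≤ 8: {1, 2, 3, 4.5, 4.5, 6, 7} → 7 values.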